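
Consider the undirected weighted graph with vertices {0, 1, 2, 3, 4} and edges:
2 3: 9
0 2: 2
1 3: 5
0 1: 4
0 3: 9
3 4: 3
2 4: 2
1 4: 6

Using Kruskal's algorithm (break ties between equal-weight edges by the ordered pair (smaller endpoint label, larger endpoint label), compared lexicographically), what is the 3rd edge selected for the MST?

Sort edges by weight, then run Kruskal:
0 2 (2): add. Components now {0,2} {1} {3} {4}
2 4 (2): add. Components now {0,2,4} {1} {3}
3 4 (3): add. Components now {0,2,3,4} {1}
0 1 (4): add. Components now {0,1,2,3,4}
The 3rd edge added is 3 4.

3-4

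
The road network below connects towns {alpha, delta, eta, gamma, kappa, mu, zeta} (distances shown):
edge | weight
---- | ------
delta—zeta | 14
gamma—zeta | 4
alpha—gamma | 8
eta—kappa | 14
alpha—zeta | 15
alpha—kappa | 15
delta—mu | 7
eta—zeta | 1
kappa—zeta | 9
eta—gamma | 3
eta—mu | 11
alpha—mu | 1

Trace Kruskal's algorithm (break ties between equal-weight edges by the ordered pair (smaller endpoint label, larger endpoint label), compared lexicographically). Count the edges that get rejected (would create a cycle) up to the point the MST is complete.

Kruskal: consider edges lightest-first.
alpha—mu (1): add — endpoints in different components.
eta—zeta (1): add — endpoints in different components.
eta—gamma (3): add — endpoints in different components.
gamma—zeta (4): skip — zeta and gamma already connected.
delta—mu (7): add — endpoints in different components.
alpha—gamma (8): add — endpoints in different components.
kappa—zeta (9): add — endpoints in different components.
Edges rejected before the tree was complete: 1.

1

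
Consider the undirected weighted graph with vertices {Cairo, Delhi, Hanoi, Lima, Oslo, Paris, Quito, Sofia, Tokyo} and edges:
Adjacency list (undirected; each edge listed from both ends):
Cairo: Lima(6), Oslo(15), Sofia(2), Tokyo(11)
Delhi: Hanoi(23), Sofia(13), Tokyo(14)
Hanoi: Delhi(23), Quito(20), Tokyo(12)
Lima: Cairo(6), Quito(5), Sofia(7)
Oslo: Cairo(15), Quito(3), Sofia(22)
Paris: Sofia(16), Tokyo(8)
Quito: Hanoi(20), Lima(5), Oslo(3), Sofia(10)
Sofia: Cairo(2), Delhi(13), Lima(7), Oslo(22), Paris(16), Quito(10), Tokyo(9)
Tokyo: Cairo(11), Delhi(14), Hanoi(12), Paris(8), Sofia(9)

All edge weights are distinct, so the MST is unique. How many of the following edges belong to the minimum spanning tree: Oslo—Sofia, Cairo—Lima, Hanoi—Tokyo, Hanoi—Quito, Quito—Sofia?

Kruskal's algorithm — process edges by increasing weight (ties by edge label):
Cairo—Sofia (2): add — endpoints in different components.
Oslo—Quito (3): add — endpoints in different components.
Lima—Quito (5): add — endpoints in different components.
Cairo—Lima (6): add — endpoints in different components.
Lima—Sofia (7): skip — Lima and Sofia already connected.
Paris—Tokyo (8): add — endpoints in different components.
Sofia—Tokyo (9): add — endpoints in different components.
Quito—Sofia (10): skip — Quito and Sofia already connected.
Cairo—Tokyo (11): skip — Tokyo and Cairo already connected.
Hanoi—Tokyo (12): add — endpoints in different components.
Delhi—Sofia (13): add — endpoints in different components.
MST edge set: {Cairo—Sofia, Oslo—Quito, Lima—Quito, Cairo—Lima, Paris—Tokyo, Sofia—Tokyo, Hanoi—Tokyo, Delhi—Sofia}.
Of the listed edges, {Cairo—Lima, Hanoi—Tokyo} are in the MST → 2.

2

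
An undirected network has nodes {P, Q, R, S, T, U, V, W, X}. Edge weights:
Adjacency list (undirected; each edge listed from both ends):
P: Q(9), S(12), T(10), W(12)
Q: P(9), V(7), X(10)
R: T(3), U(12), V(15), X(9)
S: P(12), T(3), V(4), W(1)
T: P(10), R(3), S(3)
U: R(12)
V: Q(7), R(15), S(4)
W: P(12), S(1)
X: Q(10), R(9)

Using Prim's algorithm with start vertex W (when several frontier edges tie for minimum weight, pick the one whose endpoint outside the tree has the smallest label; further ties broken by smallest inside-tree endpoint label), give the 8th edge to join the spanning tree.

Grow the tree from W using Prim:
Step 1: cheapest edge leaving the tree is S-W (1); add S.
Step 2: cheapest edge leaving the tree is S-T (3); add T.
Step 3: cheapest edge leaving the tree is R-T (3); add R.
Step 4: cheapest edge leaving the tree is S-V (4); add V.
Step 5: cheapest edge leaving the tree is Q-V (7); add Q.
Step 6: cheapest edge leaving the tree is P-Q (9); add P.
Step 7: cheapest edge leaving the tree is R-X (9); add X.
Step 8: cheapest edge leaving the tree is R-U (12); add U.
The 8th edge added is R-U.

R-U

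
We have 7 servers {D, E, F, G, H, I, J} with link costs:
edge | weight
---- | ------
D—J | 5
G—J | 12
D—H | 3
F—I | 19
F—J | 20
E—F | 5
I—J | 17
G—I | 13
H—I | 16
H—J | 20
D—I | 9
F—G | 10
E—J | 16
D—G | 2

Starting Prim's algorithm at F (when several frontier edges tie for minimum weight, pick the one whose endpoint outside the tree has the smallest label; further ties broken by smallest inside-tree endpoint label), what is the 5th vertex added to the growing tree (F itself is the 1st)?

Prim, starting at F.
Step 1: frontier [E—F 5, F—G 10, F—I 19, F—J 20] → take E—F (5); add E.
Step 2: frontier [E—J 16, F—G 10, F—I 19, F—J 20] → take F—G (10); add G.
Step 3: frontier [E—J 16, F—I 19, F—J 20, D—G 2, G—J 12, G—I 13] → take D—G (2); add D.
Step 4: frontier [D—H 3, D—J 5, D—I 9, E—J 16, F—I 19, F—J 20, G—J 12, G—I 13] → take D—H (3); add H.
Step 5: frontier [D—J 5, D—I 9, E—J 16, F—I 19, F—J 20, G—J 12, G—I 13, H—I 16, H—J 20] → take D—J (5); add J.
Step 6: frontier [D—I 9, F—I 19, G—I 13, H—I 16, I—J 17] → take D—I (9); add I.
Vertex order: F, E, G, D, H, J, I. The 5th vertex is H.

H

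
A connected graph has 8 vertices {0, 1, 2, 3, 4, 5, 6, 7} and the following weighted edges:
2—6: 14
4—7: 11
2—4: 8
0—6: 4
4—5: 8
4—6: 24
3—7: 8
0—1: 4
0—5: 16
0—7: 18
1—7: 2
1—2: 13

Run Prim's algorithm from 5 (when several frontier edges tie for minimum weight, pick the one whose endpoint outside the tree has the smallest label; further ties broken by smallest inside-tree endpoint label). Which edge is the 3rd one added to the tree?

4-7

Prim, starting at 5.
Step 1: frontier [4—5 8, 0—5 16] → take 4—5 (8); add 4.
Step 2: frontier [2—4 8, 4—7 11, 4—6 24, 0—5 16] → take 2—4 (8); add 2.
Step 3: frontier [1—2 13, 2—6 14, 4—7 11, 4—6 24, 0—5 16] → take 4—7 (11); add 7.
Step 4: frontier [1—2 13, 2—6 14, 4—6 24, 0—5 16, 1—7 2, 3—7 8, 0—7 18] → take 1—7 (2); add 1.
Step 5: frontier [0—1 4, 2—6 14, 4—6 24, 0—5 16, 3—7 8, 0—7 18] → take 0—1 (4); add 0.
Step 6: frontier [0—6 4, 2—6 14, 4—6 24, 3—7 8] → take 0—6 (4); add 6.
Step 7: frontier [3—7 8] → take 3—7 (8); add 3.
The 3rd edge added is 4—7.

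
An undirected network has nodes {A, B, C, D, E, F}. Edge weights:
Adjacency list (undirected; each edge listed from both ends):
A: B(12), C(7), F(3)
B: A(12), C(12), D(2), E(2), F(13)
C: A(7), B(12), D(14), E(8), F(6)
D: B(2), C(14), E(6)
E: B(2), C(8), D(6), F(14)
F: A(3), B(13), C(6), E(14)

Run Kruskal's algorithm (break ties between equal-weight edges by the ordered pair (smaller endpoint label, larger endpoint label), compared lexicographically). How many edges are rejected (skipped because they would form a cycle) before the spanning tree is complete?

Kruskal's algorithm — process edges by increasing weight (ties by edge label):
B—D (2): add — endpoints in different components.
B—E (2): add — endpoints in different components.
A—F (3): add — endpoints in different components.
C—F (6): add — endpoints in different components.
D—E (6): skip — D and E already connected.
A—C (7): skip — A and C already connected.
C—E (8): add — endpoints in different components.
Edges rejected before the tree was complete: 2.

2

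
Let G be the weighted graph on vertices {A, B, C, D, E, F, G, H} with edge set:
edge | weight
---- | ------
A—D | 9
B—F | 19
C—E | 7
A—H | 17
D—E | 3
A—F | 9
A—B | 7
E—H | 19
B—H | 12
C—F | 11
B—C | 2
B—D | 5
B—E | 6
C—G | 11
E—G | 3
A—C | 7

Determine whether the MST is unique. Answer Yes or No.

No

Kruskal: consider edges lightest-first.
B—C (2): add — endpoints in different components.
D—E (3): add — endpoints in different components.
E—G (3): add — endpoints in different components.
B—D (5): add — endpoints in different components.
B—E (6): skip — B and E already connected.
A—B (7): add — endpoints in different components.
A—C (7): skip — A and C already connected.
C—E (7): skip — C and E already connected.
A—D (9): skip — A and D already connected.
A—F (9): add — endpoints in different components.
C—F (11): skip — C and F already connected.
C—G (11): skip — C and G already connected.
B—H (12): add — endpoints in different components.
Non-tree edge A—C has weight 7, equal to the heaviest edge on its tree cycle — swapping gives another MST of the same weight. Not unique.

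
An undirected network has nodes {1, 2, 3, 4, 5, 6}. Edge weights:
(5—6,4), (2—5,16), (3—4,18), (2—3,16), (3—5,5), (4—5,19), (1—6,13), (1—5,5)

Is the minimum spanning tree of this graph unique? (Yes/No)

Sort edges by weight, then run Kruskal:
5—6 (4): add. Components now {1} {2} {3} {4} {5,6}
1—5 (5): add. Components now {1,5,6} {2} {3} {4}
3—5 (5): add. Components now {1,3,5,6} {2} {4}
1—6 (13): skip — 1 and 6 already connected.
2—3 (16): add. Components now {1,2,3,5,6} {4}
2—5 (16): skip — 2 and 5 already connected.
3—4 (18): add. Components now {1,2,3,4,5,6}
Non-tree edge 2—5 has weight 16, equal to the heaviest edge on its tree cycle — swapping gives another MST of the same weight. Not unique.

No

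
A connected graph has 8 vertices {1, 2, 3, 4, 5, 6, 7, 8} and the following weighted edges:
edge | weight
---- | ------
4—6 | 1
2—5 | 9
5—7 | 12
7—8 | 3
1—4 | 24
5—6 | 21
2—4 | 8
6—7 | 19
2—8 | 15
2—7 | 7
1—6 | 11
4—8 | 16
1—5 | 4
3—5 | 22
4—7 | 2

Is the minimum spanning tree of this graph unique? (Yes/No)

Sort edges by weight, then run Kruskal:
4—6 (1): add — endpoints in different components.
4—7 (2): add — endpoints in different components.
7—8 (3): add — endpoints in different components.
1—5 (4): add — endpoints in different components.
2—7 (7): add — endpoints in different components.
2—4 (8): skip — 2 and 4 already connected.
2—5 (9): add — endpoints in different components.
1—6 (11): skip — 1 and 6 already connected.
5—7 (12): skip — 5 and 7 already connected.
2—8 (15): skip — 2 and 8 already connected.
4—8 (16): skip — 4 and 8 already connected.
6—7 (19): skip — 6 and 7 already connected.
5—6 (21): skip — 5 and 6 already connected.
3—5 (22): add — endpoints in different components.
Every non-tree edge has weight strictly greater than the heaviest edge on the tree path between its endpoints, so the MST is unique.

Yes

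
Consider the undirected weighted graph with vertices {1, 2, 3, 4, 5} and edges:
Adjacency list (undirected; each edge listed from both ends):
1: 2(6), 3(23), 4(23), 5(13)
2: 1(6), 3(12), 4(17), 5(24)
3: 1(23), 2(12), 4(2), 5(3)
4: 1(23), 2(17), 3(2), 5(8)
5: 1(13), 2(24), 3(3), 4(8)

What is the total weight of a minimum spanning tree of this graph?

23

Kruskal: consider edges lightest-first.
3-4 (2): add — endpoints in different components.
3-5 (3): add — endpoints in different components.
1-2 (6): add — endpoints in different components.
4-5 (8): skip — 4 and 5 already connected.
2-3 (12): add — endpoints in different components.
MST edges: 3-4, 3-5, 1-2, 2-3; total weight 2+3+6+12 = 23.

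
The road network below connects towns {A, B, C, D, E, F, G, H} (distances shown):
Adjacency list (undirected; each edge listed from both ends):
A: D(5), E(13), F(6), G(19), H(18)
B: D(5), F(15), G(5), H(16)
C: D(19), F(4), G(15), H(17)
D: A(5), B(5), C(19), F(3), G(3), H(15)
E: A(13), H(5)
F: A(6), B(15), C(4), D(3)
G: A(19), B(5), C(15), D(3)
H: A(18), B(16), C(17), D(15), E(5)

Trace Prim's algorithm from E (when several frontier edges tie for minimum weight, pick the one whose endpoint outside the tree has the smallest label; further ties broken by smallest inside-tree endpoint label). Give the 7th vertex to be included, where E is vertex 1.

C

Prim, starting at E.
Step 1: cheapest edge leaving the tree is E-H (5); add H.
Step 2: cheapest edge leaving the tree is A-E (13); add A.
Step 3: cheapest edge leaving the tree is A-D (5); add D.
Step 4: cheapest edge leaving the tree is D-F (3); add F.
Step 5: cheapest edge leaving the tree is D-G (3); add G.
Step 6: cheapest edge leaving the tree is C-F (4); add C.
Step 7: cheapest edge leaving the tree is B-D (5); add B.
Vertex order: E, H, A, D, F, G, C, B. The 7th vertex is C.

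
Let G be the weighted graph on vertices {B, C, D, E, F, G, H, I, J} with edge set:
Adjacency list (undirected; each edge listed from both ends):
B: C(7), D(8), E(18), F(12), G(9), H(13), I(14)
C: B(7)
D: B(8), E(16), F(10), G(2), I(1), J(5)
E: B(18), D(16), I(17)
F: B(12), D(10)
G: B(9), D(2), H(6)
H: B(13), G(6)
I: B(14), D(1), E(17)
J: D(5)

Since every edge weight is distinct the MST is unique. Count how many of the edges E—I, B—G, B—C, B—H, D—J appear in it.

Kruskal: consider edges lightest-first.
D—I (1): add — endpoints in different components.
D—G (2): add — endpoints in different components.
D—J (5): add — endpoints in different components.
G—H (6): add — endpoints in different components.
B—C (7): add — endpoints in different components.
B—D (8): add — endpoints in different components.
B—G (9): skip — B and G already connected.
D—F (10): add — endpoints in different components.
B—F (12): skip — B and F already connected.
B—H (13): skip — B and H already connected.
B—I (14): skip — B and I already connected.
D—E (16): add — endpoints in different components.
MST edge set: {D—I, D—G, D—J, G—H, B—C, B—D, D—F, D—E}.
Of the listed edges, {B—C, D—J} are in the MST → 2.

2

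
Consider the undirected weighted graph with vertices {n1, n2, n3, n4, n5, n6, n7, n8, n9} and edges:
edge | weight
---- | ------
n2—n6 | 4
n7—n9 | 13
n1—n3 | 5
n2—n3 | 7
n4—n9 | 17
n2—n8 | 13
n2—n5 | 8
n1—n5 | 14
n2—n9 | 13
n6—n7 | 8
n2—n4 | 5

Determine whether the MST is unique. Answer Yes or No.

Kruskal: consider edges lightest-first.
n2—n6 (4): add — endpoints in different components.
n1—n3 (5): add — endpoints in different components.
n2—n4 (5): add — endpoints in different components.
n2—n3 (7): add — endpoints in different components.
n2—n5 (8): add — endpoints in different components.
n6—n7 (8): add — endpoints in different components.
n2—n8 (13): add — endpoints in different components.
n2—n9 (13): add — endpoints in different components.
Non-tree edge n7—n9 has weight 13, equal to the heaviest edge on its tree cycle — swapping gives another MST of the same weight. Not unique.

No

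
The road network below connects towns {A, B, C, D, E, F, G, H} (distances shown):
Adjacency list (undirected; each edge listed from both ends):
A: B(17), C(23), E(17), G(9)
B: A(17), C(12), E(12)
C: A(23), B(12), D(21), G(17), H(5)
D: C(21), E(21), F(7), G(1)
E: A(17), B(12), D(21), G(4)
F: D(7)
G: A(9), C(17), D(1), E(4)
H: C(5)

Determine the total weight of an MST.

50

Sort edges by weight, then run Kruskal:
D-G (1): add — endpoints in different components.
E-G (4): add — endpoints in different components.
C-H (5): add — endpoints in different components.
D-F (7): add — endpoints in different components.
A-G (9): add — endpoints in different components.
B-C (12): add — endpoints in different components.
B-E (12): add — endpoints in different components.
MST edges: D-G, E-G, C-H, D-F, A-G, B-C, B-E; total weight 1+4+5+7+9+12+12 = 50.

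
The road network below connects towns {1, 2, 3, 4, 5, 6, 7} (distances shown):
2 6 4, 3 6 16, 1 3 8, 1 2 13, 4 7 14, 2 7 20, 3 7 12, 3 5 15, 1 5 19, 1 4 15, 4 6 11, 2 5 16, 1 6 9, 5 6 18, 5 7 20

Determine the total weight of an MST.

59

Kruskal's algorithm — process edges by increasing weight (ties by edge label):
2 6 (4): add. Components now {1} {2,6} {3} {4} {5} {7}
1 3 (8): add. Components now {1,3} {2,6} {4} {5} {7}
1 6 (9): add. Components now {1,2,3,6} {4} {5} {7}
4 6 (11): add. Components now {1,2,3,4,6} {5} {7}
3 7 (12): add. Components now {1,2,3,4,6,7} {5}
1 2 (13): skip — 1 and 2 already connected.
4 7 (14): skip — 4 and 7 already connected.
1 4 (15): skip — 1 and 4 already connected.
3 5 (15): add. Components now {1,2,3,4,5,6,7}
MST edges: 2 6, 1 3, 1 6, 4 6, 3 7, 3 5; total weight 4+8+9+11+12+15 = 59.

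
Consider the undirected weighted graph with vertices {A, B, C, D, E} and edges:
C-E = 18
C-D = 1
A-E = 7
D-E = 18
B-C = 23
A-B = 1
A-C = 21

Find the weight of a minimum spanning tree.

27

Sort edges by weight, then run Kruskal:
A-B (1): add. Components now {A,B} {C} {D} {E}
C-D (1): add. Components now {A,B} {C,D} {E}
A-E (7): add. Components now {A,B,E} {C,D}
C-E (18): add. Components now {A,B,C,D,E}
MST edges: A-B, C-D, A-E, C-E; total weight 1+1+7+18 = 27.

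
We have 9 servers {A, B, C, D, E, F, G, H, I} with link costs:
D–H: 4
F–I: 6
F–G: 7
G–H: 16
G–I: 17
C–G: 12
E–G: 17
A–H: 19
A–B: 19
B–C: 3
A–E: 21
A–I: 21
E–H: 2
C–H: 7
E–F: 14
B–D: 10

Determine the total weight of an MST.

Prim's algorithm from I:
Step 1: cheapest edge leaving the tree is F–I (6); add F.
Step 2: cheapest edge leaving the tree is F–G (7); add G.
Step 3: cheapest edge leaving the tree is C–G (12); add C.
Step 4: cheapest edge leaving the tree is B–C (3); add B.
Step 5: cheapest edge leaving the tree is C–H (7); add H.
Step 6: cheapest edge leaving the tree is E–H (2); add E.
Step 7: cheapest edge leaving the tree is D–H (4); add D.
Step 8: cheapest edge leaving the tree is A–B (19); add A.
MST edges: F–I, F–G, C–G, B–C, C–H, E–H, D–H, A–B; total weight 6+7+12+3+7+2+4+19 = 60.

60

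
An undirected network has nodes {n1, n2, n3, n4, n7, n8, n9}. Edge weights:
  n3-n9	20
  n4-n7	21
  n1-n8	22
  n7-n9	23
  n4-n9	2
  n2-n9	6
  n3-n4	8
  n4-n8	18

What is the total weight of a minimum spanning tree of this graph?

77

Prim's algorithm from n4:
Step 1: cheapest edge leaving the tree is n4-n9 (2); add n9.
Step 2: cheapest edge leaving the tree is n2-n9 (6); add n2.
Step 3: cheapest edge leaving the tree is n3-n4 (8); add n3.
Step 4: cheapest edge leaving the tree is n4-n8 (18); add n8.
Step 5: cheapest edge leaving the tree is n4-n7 (21); add n7.
Step 6: cheapest edge leaving the tree is n1-n8 (22); add n1.
MST edges: n4-n9, n2-n9, n3-n4, n4-n8, n4-n7, n1-n8; total weight 2+6+8+18+21+22 = 77.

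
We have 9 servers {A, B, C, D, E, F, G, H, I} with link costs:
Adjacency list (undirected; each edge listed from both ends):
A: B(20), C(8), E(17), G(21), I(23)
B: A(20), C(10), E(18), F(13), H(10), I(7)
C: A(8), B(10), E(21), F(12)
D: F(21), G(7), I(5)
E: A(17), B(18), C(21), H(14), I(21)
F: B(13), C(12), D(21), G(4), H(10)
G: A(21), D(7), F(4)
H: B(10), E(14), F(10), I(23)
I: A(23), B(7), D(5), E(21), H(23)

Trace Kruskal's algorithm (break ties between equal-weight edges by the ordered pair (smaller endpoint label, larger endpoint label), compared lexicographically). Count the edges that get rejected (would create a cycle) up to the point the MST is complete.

Kruskal: consider edges lightest-first.
F-G (4): add — endpoints in different components.
D-I (5): add — endpoints in different components.
B-I (7): add — endpoints in different components.
D-G (7): add — endpoints in different components.
A-C (8): add — endpoints in different components.
B-C (10): add — endpoints in different components.
B-H (10): add — endpoints in different components.
F-H (10): skip — F and H already connected.
C-F (12): skip — C and F already connected.
B-F (13): skip — B and F already connected.
E-H (14): add — endpoints in different components.
Edges rejected before the tree was complete: 3.

3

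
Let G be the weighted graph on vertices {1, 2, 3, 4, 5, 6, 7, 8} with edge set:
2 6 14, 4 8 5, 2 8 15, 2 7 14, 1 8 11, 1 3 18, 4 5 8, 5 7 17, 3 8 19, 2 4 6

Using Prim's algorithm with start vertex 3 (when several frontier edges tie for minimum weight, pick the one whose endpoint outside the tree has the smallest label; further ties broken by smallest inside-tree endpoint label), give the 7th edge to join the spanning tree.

2-7

Prim's algorithm from 3:
Step 1: frontier [1 3 18, 3 8 19] → take 1 3 (18); add 1.
Step 2: frontier [1 8 11, 3 8 19] → take 1 8 (11); add 8.
Step 3: frontier [4 8 5, 2 8 15] → take 4 8 (5); add 4.
Step 4: frontier [2 4 6, 4 5 8, 2 8 15] → take 2 4 (6); add 2.
Step 5: frontier [2 6 14, 2 7 14, 4 5 8] → take 4 5 (8); add 5.
Step 6: frontier [2 6 14, 2 7 14, 5 7 17] → take 2 6 (14); add 6.
Step 7: frontier [2 7 14, 5 7 17] → take 2 7 (14); add 7.
The 7th edge added is 2 7.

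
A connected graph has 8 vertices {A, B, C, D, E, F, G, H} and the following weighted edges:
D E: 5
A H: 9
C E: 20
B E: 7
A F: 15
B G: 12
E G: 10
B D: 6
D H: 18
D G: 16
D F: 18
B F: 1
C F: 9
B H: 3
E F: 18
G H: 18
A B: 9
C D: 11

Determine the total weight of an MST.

Sort edges by weight, then run Kruskal:
B F (1): add — endpoints in different components.
B H (3): add — endpoints in different components.
D E (5): add — endpoints in different components.
B D (6): add — endpoints in different components.
B E (7): skip — B and E already connected.
A B (9): add — endpoints in different components.
A H (9): skip — A and H already connected.
C F (9): add — endpoints in different components.
E G (10): add — endpoints in different components.
MST edges: B F, B H, D E, B D, A B, C F, E G; total weight 1+3+5+6+9+9+10 = 43.

43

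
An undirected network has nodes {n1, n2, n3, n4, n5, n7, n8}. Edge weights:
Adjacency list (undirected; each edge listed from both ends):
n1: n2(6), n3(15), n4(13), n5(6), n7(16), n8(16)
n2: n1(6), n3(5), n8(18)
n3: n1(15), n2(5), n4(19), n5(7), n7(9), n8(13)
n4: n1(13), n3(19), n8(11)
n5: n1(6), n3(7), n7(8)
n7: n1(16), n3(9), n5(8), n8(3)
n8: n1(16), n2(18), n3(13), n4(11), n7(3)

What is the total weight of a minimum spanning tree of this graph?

Kruskal: consider edges lightest-first.
n7–n8 (3): add — endpoints in different components.
n2–n3 (5): add — endpoints in different components.
n1–n2 (6): add — endpoints in different components.
n1–n5 (6): add — endpoints in different components.
n3–n5 (7): skip — n5 and n3 already connected.
n5–n7 (8): add — endpoints in different components.
n3–n7 (9): skip — n3 and n7 already connected.
n4–n8 (11): add — endpoints in different components.
MST edges: n7–n8, n2–n3, n1–n2, n1–n5, n5–n7, n4–n8; total weight 3+5+6+6+8+11 = 39.

39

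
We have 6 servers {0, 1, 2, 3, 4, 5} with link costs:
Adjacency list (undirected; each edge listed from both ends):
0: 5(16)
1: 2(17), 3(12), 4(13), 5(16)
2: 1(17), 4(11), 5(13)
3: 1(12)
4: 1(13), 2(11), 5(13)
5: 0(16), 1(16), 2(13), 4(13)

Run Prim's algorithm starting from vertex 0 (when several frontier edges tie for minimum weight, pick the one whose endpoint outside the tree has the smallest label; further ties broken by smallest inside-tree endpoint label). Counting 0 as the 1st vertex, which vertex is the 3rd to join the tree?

2

Prim, starting at 0.
Step 1: frontier [0-5 16] → take 0-5 (16); add 5.
Step 2: frontier [2-5 13, 4-5 13, 1-5 16] → take 2-5 (13); add 2.
Step 3: frontier [2-4 11, 1-2 17, 4-5 13, 1-5 16] → take 2-4 (11); add 4.
Step 4: frontier [1-2 17, 1-4 13, 1-5 16] → take 1-4 (13); add 1.
Step 5: frontier [1-3 12] → take 1-3 (12); add 3.
Vertex order: 0, 5, 2, 4, 1, 3. The 3rd vertex is 2.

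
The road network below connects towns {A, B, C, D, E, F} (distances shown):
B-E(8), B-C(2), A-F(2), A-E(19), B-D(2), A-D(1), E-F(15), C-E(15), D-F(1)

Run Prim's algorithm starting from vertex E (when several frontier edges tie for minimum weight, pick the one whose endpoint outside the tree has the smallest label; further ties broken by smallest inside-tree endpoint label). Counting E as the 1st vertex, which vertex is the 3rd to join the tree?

C

Prim's algorithm from E:
Step 1: frontier [B-E 8, C-E 15, E-F 15, A-E 19] → take B-E (8); add B.
Step 2: frontier [B-C 2, B-D 2, C-E 15, E-F 15, A-E 19] → take B-C (2); add C.
Step 3: frontier [B-D 2, E-F 15, A-E 19] → take B-D (2); add D.
Step 4: frontier [A-D 1, D-F 1, E-F 15, A-E 19] → take A-D (1); add A.
Step 5: frontier [A-F 2, D-F 1, E-F 15] → take D-F (1); add F.
Vertex order: E, B, C, D, A, F. The 3rd vertex is C.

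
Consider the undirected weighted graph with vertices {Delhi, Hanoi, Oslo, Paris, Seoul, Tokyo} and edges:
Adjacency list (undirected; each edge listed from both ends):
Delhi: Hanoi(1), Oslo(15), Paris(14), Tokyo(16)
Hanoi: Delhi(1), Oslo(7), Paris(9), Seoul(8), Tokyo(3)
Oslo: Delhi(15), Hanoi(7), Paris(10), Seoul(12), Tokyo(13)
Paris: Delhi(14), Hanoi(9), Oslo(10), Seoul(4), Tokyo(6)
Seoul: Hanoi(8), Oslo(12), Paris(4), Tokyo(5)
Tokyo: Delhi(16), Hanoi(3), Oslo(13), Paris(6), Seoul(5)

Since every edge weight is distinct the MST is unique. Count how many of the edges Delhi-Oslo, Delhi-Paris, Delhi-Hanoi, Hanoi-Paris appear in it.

1

Kruskal's algorithm — process edges by increasing weight (ties by edge label):
Delhi-Hanoi (1): add — endpoints in different components.
Hanoi-Tokyo (3): add — endpoints in different components.
Paris-Seoul (4): add — endpoints in different components.
Seoul-Tokyo (5): add — endpoints in different components.
Paris-Tokyo (6): skip — Paris and Tokyo already connected.
Hanoi-Oslo (7): add — endpoints in different components.
MST edge set: {Delhi-Hanoi, Hanoi-Tokyo, Paris-Seoul, Seoul-Tokyo, Hanoi-Oslo}.
Of the listed edges, {Delhi-Hanoi} are in the MST → 1.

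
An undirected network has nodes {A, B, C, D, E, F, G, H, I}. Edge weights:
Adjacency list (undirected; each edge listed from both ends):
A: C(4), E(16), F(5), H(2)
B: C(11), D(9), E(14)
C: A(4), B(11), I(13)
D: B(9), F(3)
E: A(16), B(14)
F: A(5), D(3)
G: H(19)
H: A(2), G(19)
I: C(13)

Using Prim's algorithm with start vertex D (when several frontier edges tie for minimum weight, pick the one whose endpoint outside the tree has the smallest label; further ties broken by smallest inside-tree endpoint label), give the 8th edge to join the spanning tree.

G-H

Prim, starting at D.
Step 1: cheapest edge leaving the tree is D F (3); add F.
Step 2: cheapest edge leaving the tree is A F (5); add A.
Step 3: cheapest edge leaving the tree is A H (2); add H.
Step 4: cheapest edge leaving the tree is A C (4); add C.
Step 5: cheapest edge leaving the tree is B D (9); add B.
Step 6: cheapest edge leaving the tree is C I (13); add I.
Step 7: cheapest edge leaving the tree is B E (14); add E.
Step 8: cheapest edge leaving the tree is G H (19); add G.
The 8th edge added is G H.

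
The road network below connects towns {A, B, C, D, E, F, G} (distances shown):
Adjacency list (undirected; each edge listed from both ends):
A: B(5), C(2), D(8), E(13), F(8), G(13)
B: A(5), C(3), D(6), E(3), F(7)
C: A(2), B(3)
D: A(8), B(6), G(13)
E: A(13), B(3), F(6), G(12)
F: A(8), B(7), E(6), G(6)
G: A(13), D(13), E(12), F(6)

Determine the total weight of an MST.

26

Kruskal: consider edges lightest-first.
A C (2): add. Components now {A,C} {B} {D} {E} {F} {G}
B C (3): add. Components now {A,B,C} {D} {E} {F} {G}
B E (3): add. Components now {A,B,C,E} {D} {F} {G}
A B (5): skip — A and B already connected.
B D (6): add. Components now {A,B,C,D,E} {F} {G}
E F (6): add. Components now {A,B,C,D,E,F} {G}
F G (6): add. Components now {A,B,C,D,E,F,G}
MST edges: A C, B C, B E, B D, E F, F G; total weight 2+3+3+6+6+6 = 26.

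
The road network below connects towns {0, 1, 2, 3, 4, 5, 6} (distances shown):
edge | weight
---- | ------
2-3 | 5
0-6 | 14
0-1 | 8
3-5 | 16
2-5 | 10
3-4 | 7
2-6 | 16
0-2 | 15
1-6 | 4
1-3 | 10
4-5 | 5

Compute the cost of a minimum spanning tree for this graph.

Sort edges by weight, then run Kruskal:
1-6 (4): add. Components now {0} {1,6} {2} {3} {4} {5}
2-3 (5): add. Components now {0} {1,6} {2,3} {4} {5}
4-5 (5): add. Components now {0} {1,6} {2,3} {4,5}
3-4 (7): add. Components now {0} {1,6} {2,3,4,5}
0-1 (8): add. Components now {0,1,6} {2,3,4,5}
1-3 (10): add. Components now {0,1,2,3,4,5,6}
MST edges: 1-6, 2-3, 4-5, 3-4, 0-1, 1-3; total weight 4+5+5+7+8+10 = 39.

39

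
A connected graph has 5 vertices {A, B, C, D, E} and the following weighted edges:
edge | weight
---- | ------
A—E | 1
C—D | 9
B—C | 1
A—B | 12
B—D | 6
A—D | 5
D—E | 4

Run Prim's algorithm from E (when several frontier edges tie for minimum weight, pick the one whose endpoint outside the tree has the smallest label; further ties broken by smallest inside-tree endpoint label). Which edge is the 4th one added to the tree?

Prim, starting at E.
Step 1: frontier [A—E 1, D—E 4] → take A—E (1); add A.
Step 2: frontier [A—D 5, A—B 12, D—E 4] → take D—E (4); add D.
Step 3: frontier [A—B 12, B—D 6, C—D 9] → take B—D (6); add B.
Step 4: frontier [B—C 1, C—D 9] → take B—C (1); add C.
The 4th edge added is B—C.

B-C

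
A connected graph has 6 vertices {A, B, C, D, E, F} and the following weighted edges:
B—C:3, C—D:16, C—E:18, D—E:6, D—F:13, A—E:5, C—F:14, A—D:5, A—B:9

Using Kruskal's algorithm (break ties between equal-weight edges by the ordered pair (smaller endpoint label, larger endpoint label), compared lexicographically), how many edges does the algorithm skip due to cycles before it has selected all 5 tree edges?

1

Kruskal: consider edges lightest-first.
B—C (3): add — endpoints in different components.
A—D (5): add — endpoints in different components.
A—E (5): add — endpoints in different components.
D—E (6): skip — D and E already connected.
A—B (9): add — endpoints in different components.
D—F (13): add — endpoints in different components.
Edges rejected before the tree was complete: 1.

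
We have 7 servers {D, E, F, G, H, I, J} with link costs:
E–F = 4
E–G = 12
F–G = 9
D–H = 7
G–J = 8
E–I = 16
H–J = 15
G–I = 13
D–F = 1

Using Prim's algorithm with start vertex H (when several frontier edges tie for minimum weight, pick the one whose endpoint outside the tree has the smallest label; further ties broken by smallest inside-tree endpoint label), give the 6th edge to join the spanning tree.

G-I

Grow the tree from H using Prim:
Step 1: frontier [D–H 7, H–J 15] → take D–H (7); add D.
Step 2: frontier [D–F 1, H–J 15] → take D–F (1); add F.
Step 3: frontier [E–F 4, F–G 9, H–J 15] → take E–F (4); add E.
Step 4: frontier [E–G 12, E–I 16, F–G 9, H–J 15] → take F–G (9); add G.
Step 5: frontier [E–I 16, G–J 8, G–I 13, H–J 15] → take G–J (8); add J.
Step 6: frontier [E–I 16, G–I 13] → take G–I (13); add I.
The 6th edge added is G–I.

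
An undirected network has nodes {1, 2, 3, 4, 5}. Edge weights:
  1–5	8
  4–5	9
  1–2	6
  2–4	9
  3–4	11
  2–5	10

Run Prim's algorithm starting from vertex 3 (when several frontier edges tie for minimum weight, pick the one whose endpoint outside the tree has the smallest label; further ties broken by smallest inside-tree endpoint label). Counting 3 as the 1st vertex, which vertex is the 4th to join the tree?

1

Prim, starting at 3.
Step 1: cheapest edge leaving the tree is 3–4 (11); add 4.
Step 2: cheapest edge leaving the tree is 2–4 (9); add 2.
Step 3: cheapest edge leaving the tree is 1–2 (6); add 1.
Step 4: cheapest edge leaving the tree is 1–5 (8); add 5.
Vertex order: 3, 4, 2, 1, 5. The 4th vertex is 1.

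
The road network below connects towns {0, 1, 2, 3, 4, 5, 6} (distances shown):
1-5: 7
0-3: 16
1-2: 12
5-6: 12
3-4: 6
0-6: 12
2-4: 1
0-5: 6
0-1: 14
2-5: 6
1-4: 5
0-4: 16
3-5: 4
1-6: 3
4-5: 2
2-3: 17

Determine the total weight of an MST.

Kruskal: consider edges lightest-first.
2-4 (1): add. Components now {0} {1} {2,4} {3} {5} {6}
4-5 (2): add. Components now {0} {1} {2,4,5} {3} {6}
1-6 (3): add. Components now {0} {1,6} {2,4,5} {3}
3-5 (4): add. Components now {0} {1,6} {2,3,4,5}
1-4 (5): add. Components now {0} {1,2,3,4,5,6}
0-5 (6): add. Components now {0,1,2,3,4,5,6}
MST edges: 2-4, 4-5, 1-6, 3-5, 1-4, 0-5; total weight 1+2+3+4+5+6 = 21.

21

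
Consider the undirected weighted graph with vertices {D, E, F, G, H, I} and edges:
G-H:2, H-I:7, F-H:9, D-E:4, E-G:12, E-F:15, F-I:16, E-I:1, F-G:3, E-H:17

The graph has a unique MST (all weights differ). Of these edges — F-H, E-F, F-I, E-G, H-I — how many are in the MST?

1

Kruskal: consider edges lightest-first.
E-I (1): add. Components now {D} {E,I} {F} {G} {H}
G-H (2): add. Components now {D} {E,I} {F} {G,H}
F-G (3): add. Components now {D} {E,I} {F,G,H}
D-E (4): add. Components now {D,E,I} {F,G,H}
H-I (7): add. Components now {D,E,F,G,H,I}
MST edge set: {E-I, G-H, F-G, D-E, H-I}.
Of the listed edges, {H-I} are in the MST → 1.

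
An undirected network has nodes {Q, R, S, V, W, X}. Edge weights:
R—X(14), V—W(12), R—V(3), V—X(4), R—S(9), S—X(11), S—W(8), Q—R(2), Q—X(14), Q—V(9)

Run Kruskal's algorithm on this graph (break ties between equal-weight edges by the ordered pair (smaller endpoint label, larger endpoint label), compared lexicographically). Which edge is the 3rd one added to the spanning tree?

Kruskal's algorithm — process edges by increasing weight (ties by edge label):
Q—R (2): add — endpoints in different components.
R—V (3): add — endpoints in different components.
V—X (4): add — endpoints in different components.
S—W (8): add — endpoints in different components.
Q—V (9): skip — V and Q already connected.
R—S (9): add — endpoints in different components.
The 3rd edge added is V—X.

V-X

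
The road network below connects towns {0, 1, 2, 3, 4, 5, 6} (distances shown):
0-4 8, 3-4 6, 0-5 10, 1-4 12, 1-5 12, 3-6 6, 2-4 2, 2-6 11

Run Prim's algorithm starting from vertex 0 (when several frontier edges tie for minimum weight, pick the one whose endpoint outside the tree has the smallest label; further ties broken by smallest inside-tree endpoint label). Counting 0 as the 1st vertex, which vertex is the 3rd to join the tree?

Grow the tree from 0 using Prim:
Step 1: frontier [0-4 8, 0-5 10] → take 0-4 (8); add 4.
Step 2: frontier [0-5 10, 2-4 2, 3-4 6, 1-4 12] → take 2-4 (2); add 2.
Step 3: frontier [0-5 10, 2-6 11, 3-4 6, 1-4 12] → take 3-4 (6); add 3.
Step 4: frontier [0-5 10, 2-6 11, 3-6 6, 1-4 12] → take 3-6 (6); add 6.
Step 5: frontier [0-5 10, 1-4 12] → take 0-5 (10); add 5.
Step 6: frontier [1-4 12, 1-5 12] → take 1-4 (12); add 1.
Vertex order: 0, 4, 2, 3, 6, 5, 1. The 3rd vertex is 2.

2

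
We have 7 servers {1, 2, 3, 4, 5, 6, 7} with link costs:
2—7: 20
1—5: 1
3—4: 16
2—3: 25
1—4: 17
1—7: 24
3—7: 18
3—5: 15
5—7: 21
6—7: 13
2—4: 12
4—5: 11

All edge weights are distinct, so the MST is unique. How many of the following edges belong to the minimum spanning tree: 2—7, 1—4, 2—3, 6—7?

Kruskal: consider edges lightest-first.
1—5 (1): add. Components now {1,5} {2} {3} {4} {6} {7}
4—5 (11): add. Components now {1,4,5} {2} {3} {6} {7}
2—4 (12): add. Components now {1,2,4,5} {3} {6} {7}
6—7 (13): add. Components now {1,2,4,5} {3} {6,7}
3—5 (15): add. Components now {1,2,3,4,5} {6,7}
3—4 (16): skip — 3 and 4 already connected.
1—4 (17): skip — 1 and 4 already connected.
3—7 (18): add. Components now {1,2,3,4,5,6,7}
MST edge set: {1—5, 4—5, 2—4, 6—7, 3—5, 3—7}.
Of the listed edges, {6—7} are in the MST → 1.

1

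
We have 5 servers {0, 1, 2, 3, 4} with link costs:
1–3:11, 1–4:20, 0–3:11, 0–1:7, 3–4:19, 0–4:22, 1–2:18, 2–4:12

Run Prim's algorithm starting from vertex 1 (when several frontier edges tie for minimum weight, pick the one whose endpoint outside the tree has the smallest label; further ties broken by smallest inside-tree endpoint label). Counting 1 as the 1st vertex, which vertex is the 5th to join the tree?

4

Prim, starting at 1.
Step 1: frontier [0–1 7, 1–3 11, 1–2 18, 1–4 20] → take 0–1 (7); add 0.
Step 2: frontier [0–3 11, 0–4 22, 1–3 11, 1–2 18, 1–4 20] → take 0–3 (11); add 3.
Step 3: frontier [0–4 22, 1–2 18, 1–4 20, 3–4 19] → take 1–2 (18); add 2.
Step 4: frontier [0–4 22, 1–4 20, 2–4 12, 3–4 19] → take 2–4 (12); add 4.
Vertex order: 1, 0, 3, 2, 4. The 5th vertex is 4.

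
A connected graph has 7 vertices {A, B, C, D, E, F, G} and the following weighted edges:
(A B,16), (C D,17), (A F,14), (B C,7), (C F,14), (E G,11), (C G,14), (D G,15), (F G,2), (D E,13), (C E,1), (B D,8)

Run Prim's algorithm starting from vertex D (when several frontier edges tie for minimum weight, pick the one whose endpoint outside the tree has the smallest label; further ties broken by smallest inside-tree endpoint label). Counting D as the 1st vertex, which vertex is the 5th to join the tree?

G

Grow the tree from D using Prim:
Step 1: cheapest edge leaving the tree is B D (8); add B.
Step 2: cheapest edge leaving the tree is B C (7); add C.
Step 3: cheapest edge leaving the tree is C E (1); add E.
Step 4: cheapest edge leaving the tree is E G (11); add G.
Step 5: cheapest edge leaving the tree is F G (2); add F.
Step 6: cheapest edge leaving the tree is A F (14); add A.
Vertex order: D, B, C, E, G, F, A. The 5th vertex is G.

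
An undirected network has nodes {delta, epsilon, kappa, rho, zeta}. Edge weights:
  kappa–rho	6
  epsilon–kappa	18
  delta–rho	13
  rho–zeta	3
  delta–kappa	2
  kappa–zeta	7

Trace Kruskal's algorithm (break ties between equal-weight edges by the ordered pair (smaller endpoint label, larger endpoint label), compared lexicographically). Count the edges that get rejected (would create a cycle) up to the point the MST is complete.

2

Sort edges by weight, then run Kruskal:
delta–kappa (2): add — endpoints in different components.
rho–zeta (3): add — endpoints in different components.
kappa–rho (6): add — endpoints in different components.
kappa–zeta (7): skip — kappa and zeta already connected.
delta–rho (13): skip — delta and rho already connected.
epsilon–kappa (18): add — endpoints in different components.
Edges rejected before the tree was complete: 2.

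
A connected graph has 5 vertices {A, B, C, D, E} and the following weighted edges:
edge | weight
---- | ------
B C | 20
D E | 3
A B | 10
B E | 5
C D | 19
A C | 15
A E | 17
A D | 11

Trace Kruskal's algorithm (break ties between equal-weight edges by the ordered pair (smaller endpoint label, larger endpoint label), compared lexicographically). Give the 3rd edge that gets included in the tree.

Kruskal's algorithm — process edges by increasing weight (ties by edge label):
D E (3): add — endpoints in different components.
B E (5): add — endpoints in different components.
A B (10): add — endpoints in different components.
A D (11): skip — A and D already connected.
A C (15): add — endpoints in different components.
The 3rd edge added is A B.

A-B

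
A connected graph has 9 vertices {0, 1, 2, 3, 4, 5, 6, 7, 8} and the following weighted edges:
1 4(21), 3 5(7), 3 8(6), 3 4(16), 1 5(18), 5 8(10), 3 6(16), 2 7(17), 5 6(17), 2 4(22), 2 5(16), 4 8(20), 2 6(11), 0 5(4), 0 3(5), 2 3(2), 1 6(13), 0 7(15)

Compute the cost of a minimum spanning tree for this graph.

Prim, starting at 3.
Step 1: cheapest edge leaving the tree is 2 3 (2); add 2.
Step 2: cheapest edge leaving the tree is 0 3 (5); add 0.
Step 3: cheapest edge leaving the tree is 0 5 (4); add 5.
Step 4: cheapest edge leaving the tree is 3 8 (6); add 8.
Step 5: cheapest edge leaving the tree is 2 6 (11); add 6.
Step 6: cheapest edge leaving the tree is 1 6 (13); add 1.
Step 7: cheapest edge leaving the tree is 0 7 (15); add 7.
Step 8: cheapest edge leaving the tree is 3 4 (16); add 4.
MST edges: 2 3, 0 3, 0 5, 3 8, 2 6, 1 6, 0 7, 3 4; total weight 2+5+4+6+11+13+15+16 = 72.

72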